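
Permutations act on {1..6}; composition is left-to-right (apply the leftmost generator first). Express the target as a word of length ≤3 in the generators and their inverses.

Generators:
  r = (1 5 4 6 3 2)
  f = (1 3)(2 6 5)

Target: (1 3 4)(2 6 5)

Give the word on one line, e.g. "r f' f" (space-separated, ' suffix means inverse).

  after r': (1 2 3 6 4 5)
  after r': (1 3 4)(2 6 5)

r' r'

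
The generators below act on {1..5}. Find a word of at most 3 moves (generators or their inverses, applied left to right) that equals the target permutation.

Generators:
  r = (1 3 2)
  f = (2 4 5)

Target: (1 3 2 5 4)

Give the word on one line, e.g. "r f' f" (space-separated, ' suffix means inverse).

  after f': (2 5 4)
  after r: (1 3 2 5 4)

f' r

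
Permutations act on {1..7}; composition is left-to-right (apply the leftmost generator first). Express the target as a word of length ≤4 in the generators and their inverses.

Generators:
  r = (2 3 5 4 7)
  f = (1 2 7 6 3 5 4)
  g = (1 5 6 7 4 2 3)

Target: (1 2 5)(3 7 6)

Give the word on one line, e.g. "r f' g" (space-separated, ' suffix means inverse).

g' r'

  after g': (1 3 2 4 7 6 5)
  after r': (1 2 5)(3 7 6)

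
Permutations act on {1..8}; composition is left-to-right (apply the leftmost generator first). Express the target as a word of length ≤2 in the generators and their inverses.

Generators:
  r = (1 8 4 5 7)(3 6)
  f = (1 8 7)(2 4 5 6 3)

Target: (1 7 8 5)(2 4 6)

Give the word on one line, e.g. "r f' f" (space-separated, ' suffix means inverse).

r f

  after r: (1 8 4 5 7)(3 6)
  after f: (1 7 8 5)(2 4 6)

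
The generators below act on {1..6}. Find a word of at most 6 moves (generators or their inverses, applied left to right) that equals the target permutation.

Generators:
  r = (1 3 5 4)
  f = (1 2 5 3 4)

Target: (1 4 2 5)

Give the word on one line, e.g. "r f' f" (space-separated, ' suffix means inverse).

r f' r' f' r

  after r: (1 3 5 4)
  after f': (1 5 3 2)
  after r': (1 3 2 4 5)
  after f': (1 5 4 2 3)
  after r: (1 4 2 5)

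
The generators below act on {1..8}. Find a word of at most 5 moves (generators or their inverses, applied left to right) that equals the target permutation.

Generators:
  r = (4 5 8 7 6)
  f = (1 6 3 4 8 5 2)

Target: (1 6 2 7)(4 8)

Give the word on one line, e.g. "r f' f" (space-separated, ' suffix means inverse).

  after f': (1 2 5 8 4 3 6)
  after r: (1 2 8 5 7 6)(3 4)
  after f': (1 5 7)(2 4 6)
  after r': (1 4 7)(2 6)(5 8)
  after r': (1 6 2 7)(4 8)

f' r f' r' r'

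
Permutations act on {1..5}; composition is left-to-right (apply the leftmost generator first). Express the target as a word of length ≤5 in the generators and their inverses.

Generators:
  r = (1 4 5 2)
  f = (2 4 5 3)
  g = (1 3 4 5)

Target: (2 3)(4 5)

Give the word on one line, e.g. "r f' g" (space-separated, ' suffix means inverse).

  after g: (1 3 4 5)
  after r: (1 3 5 4 2)
  after r: (1 3 2 4)
  after g': (2 3)(4 5)

g r r g'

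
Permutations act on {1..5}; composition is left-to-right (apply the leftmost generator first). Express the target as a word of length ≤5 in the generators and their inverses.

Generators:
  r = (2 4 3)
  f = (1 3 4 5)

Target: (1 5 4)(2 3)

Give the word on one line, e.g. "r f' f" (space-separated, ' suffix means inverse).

  after r: (2 4 3)
  after f: (1 3 2 5)
  after f: (1 4 5 3 2)
  after f: (1 5 4)(2 3)

r f f f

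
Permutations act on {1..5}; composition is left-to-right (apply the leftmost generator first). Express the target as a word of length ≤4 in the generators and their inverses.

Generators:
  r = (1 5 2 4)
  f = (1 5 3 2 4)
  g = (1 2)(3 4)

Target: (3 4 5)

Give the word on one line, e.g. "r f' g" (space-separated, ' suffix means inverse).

  after f': (1 4 2 3 5)
  after g: (1 3 5 2 4)
  after f: (1 2)(4 5)
  after g': (3 4 5)

f' g f g'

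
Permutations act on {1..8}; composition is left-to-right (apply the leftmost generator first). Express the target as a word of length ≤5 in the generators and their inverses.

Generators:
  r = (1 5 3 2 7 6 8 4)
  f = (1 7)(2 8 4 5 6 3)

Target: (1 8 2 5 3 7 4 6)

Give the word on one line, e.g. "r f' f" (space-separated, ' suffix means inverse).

r' f r f' r

  after r': (1 4 8 6 7 2 3 5)
  after f: (1 5 7 8 3 6)
  after r: (1 3 8 2 7 4)(5 6)
  after f': (1 6 4 7 8 3 2)
  after r: (1 8 2 5 3 7 4 6)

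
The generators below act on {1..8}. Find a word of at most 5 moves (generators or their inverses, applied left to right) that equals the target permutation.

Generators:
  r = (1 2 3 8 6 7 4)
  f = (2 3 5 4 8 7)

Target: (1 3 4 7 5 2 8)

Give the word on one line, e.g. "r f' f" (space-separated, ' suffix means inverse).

  after f': (2 7 8 4 5 3)
  after r': (1 4 5 2 6 8 7 3)
  after f: (1 8 2 6 7 5 3)
  after r': (1 3 4 7 5 2 8)

f' r' f r'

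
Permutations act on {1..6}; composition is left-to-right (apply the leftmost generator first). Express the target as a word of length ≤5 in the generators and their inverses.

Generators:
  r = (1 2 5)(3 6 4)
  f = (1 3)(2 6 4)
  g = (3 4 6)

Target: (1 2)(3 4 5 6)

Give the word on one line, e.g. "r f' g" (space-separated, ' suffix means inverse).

g' f r' f

  after g': (3 6 4)
  after f: (1 3 4)(2 6)
  after r': (1 4 5 2 3 6)
  after f: (1 2)(3 4 5 6)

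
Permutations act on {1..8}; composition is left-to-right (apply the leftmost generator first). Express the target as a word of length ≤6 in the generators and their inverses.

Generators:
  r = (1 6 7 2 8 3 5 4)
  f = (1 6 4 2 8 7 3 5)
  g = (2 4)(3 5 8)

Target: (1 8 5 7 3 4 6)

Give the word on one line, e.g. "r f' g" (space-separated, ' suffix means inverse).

  after g: (2 4)(3 5 8)
  after g: (3 8 5)
  after f': (1 5 7 8 3 2 4 6)
  after g: (1 8 5 7 3 4 6)

g g f' g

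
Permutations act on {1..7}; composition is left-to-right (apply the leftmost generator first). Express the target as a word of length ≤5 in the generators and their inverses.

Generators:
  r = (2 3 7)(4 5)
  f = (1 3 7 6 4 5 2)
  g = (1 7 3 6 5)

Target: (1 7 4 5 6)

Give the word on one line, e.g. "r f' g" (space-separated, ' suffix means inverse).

  after f: (1 3 7 6 4 5 2)
  after r: (1 7 6 5 3 2)
  after g: (1 3 2 7 5 6)
  after r: (1 7 4 5 6)

f r g r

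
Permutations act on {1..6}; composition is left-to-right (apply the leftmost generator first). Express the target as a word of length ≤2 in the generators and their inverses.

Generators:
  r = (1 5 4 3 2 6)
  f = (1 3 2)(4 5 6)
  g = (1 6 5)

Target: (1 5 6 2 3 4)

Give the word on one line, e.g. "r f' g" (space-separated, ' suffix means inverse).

r' g

  after r': (1 6 2 3 4 5)
  after g: (1 5 6 2 3 4)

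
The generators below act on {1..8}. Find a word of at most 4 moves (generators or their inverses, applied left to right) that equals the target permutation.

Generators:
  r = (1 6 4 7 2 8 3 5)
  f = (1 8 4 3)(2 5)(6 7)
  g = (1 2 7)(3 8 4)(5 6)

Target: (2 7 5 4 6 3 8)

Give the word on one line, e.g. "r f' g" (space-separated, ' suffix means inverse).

f r' f' r

  after f: (1 8 4 3)(2 5)(6 7)
  after r': (1 2 3 5 7)(4 8 6)
  after f': (1 5 6 8 7 3 2 4)
  after r: (2 7 5 4 6 3 8)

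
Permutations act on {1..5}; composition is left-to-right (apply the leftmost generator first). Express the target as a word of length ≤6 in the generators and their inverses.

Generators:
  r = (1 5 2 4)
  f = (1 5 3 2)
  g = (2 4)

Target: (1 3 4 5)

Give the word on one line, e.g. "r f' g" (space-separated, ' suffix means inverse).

f' g r' f' r

  after f': (1 2 3 5)
  after g: (1 4 2 3 5)
  after r': (1 2 3)(4 5)
  after f': (1 3 2 5 4)
  after r: (1 3 4 5)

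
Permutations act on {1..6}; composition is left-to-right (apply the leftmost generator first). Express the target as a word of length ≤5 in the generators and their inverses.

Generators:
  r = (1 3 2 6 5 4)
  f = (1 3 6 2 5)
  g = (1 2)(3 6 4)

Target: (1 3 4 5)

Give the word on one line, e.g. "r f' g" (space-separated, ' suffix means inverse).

  after f': (1 5 2 6 3)
  after r: (1 4)(2 5 6)
  after g: (1 3 6)(2 5 4)
  after g: (1 6 2 5 3 4)
  after f': (1 3 4 5)

f' r g g f'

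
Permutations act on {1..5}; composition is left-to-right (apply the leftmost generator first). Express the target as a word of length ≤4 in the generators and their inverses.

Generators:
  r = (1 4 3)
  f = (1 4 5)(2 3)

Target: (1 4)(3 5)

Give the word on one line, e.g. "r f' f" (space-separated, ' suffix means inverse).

r' f' f' r'

  after r': (1 3 4)
  after f': (1 2 3)(4 5)
  after f': (1 3 5)
  after r': (1 4)(3 5)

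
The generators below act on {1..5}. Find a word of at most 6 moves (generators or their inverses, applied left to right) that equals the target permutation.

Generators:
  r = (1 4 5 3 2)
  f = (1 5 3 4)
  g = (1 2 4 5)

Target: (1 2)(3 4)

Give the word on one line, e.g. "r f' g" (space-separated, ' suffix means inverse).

  after r: (1 4 5 3 2)
  after f': (1 3 2 4)
  after g': (1 3)(4 5)
  after r: (1 2)(3 4)

r f' g' r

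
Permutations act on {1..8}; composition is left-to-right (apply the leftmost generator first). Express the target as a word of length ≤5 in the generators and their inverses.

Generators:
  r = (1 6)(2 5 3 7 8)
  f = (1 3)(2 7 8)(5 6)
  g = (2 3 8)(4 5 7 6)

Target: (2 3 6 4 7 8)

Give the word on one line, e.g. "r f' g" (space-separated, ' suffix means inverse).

g r' f' r f

  after g: (2 3 8)(4 5 7 6)
  after r': (1 6 4 2 5 3 7)
  after f': (1 5)(2 6 4 8 7 3)
  after r: (1 3 5 6 4 2)
  after f: (2 3 6 4 7 8)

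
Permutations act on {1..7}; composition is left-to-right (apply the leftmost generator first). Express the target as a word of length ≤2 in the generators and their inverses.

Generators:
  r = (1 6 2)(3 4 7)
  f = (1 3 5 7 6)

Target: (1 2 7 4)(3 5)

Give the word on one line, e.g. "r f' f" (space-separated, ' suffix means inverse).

r' f'

  after r': (1 2 6)(3 7 4)
  after f': (1 2 7 4)(3 5)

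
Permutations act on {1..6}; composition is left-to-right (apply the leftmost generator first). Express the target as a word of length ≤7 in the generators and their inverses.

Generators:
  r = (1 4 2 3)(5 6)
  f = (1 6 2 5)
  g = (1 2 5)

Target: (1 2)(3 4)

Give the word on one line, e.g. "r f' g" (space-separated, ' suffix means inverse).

  after r': (1 3 2 4)(5 6)
  after r': (1 2)(3 4)
  after g': (2 5)(3 4)
  after g': (1 5)(3 4)
  after g': (1 2)(3 4)

r' r' g' g' g'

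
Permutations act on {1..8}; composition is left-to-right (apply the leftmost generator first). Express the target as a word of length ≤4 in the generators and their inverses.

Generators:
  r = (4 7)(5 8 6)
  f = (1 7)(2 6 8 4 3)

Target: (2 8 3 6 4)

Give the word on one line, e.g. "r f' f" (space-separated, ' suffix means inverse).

  after f: (1 7)(2 6 8 4 3)
  after f: (2 8 3 6 4)

f f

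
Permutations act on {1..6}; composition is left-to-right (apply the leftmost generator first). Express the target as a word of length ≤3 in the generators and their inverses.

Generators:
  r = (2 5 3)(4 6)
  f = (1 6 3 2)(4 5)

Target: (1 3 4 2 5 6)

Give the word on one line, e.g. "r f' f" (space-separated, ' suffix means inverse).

  after f': (1 2 3 6)(4 5)
  after r': (1 3 4 2 5 6)

f' r'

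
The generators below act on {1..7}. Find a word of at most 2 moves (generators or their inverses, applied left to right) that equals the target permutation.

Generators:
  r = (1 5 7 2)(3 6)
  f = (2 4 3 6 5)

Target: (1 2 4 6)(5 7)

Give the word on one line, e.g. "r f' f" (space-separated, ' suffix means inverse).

  after f: (2 4 3 6 5)
  after r': (1 2 4 6)(5 7)

f r'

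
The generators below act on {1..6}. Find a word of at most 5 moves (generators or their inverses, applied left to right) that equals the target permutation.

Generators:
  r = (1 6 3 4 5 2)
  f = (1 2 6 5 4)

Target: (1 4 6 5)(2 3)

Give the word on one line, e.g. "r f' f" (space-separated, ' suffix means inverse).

  after f': (1 4 5 6 2)
  after r': (1 3 6 5)
  after f: (1 3 5 2 6 4)
  after r: (1 4 6 5)(2 3)

f' r' f r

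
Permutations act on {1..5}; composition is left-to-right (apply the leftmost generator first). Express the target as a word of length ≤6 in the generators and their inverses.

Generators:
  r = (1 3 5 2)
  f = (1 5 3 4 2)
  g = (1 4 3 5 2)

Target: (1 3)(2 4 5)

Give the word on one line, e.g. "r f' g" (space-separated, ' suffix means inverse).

f' f' r' g

  after f': (1 2 4 3 5)
  after f': (1 4 5 2 3)
  after r': (1 4 3 2)
  after g: (1 3)(2 4 5)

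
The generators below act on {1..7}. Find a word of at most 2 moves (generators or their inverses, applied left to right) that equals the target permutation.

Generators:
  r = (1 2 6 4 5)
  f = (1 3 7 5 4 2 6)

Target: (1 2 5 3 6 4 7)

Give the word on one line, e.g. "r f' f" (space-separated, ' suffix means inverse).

f' f'

  after f': (1 6 2 4 5 7 3)
  after f': (1 2 5 3 6 4 7)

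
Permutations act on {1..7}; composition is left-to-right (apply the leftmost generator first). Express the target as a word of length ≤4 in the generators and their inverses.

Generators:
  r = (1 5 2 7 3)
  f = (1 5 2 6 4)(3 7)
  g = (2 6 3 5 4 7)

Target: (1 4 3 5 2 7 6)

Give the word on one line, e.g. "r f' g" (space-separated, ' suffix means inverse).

g' f' r'

  after g': (2 7 4 5 3 6)
  after f': (1 4)(2 3)(5 7 6)
  after r': (1 4 3 5 2 7 6)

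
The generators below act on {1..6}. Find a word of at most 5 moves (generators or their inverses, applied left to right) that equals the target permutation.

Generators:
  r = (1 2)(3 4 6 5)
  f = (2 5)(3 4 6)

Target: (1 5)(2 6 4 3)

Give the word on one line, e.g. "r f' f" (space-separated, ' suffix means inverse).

r' f r' f r'

  after r': (1 2)(3 5 6 4)
  after f: (1 5 3 2)
  after r': (1 6 4 3)
  after f: (1 3)(2 5)
  after r': (1 5)(2 6 4 3)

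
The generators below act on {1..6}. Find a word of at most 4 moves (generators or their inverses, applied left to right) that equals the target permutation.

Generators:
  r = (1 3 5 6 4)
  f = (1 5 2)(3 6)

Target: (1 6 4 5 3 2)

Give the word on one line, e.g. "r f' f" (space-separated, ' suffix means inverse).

r f

  after r: (1 3 5 6 4)
  after f: (1 6 4 5 3 2)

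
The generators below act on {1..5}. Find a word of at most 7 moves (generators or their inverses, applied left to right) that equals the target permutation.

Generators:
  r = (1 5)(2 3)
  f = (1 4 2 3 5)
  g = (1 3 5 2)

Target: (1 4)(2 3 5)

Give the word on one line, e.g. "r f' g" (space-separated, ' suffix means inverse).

r' g r' r' f'

  after r': (1 5)(2 3)
  after g: (1 2 5 3)
  after r': (1 3 5 2)
  after r': (1 2 5 3)
  after f': (1 4)(2 3 5)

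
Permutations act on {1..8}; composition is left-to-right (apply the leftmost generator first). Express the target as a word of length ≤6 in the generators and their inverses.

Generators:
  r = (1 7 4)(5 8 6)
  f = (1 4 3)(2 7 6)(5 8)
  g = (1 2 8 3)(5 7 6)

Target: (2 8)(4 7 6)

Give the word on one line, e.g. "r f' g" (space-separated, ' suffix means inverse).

r' g f f

  after r': (1 4 7)(5 6 8)
  after g: (1 4 6 3)(2 8 7)
  after f: (1 3 4 2 5 8 6)
  after f: (2 8)(4 7 6)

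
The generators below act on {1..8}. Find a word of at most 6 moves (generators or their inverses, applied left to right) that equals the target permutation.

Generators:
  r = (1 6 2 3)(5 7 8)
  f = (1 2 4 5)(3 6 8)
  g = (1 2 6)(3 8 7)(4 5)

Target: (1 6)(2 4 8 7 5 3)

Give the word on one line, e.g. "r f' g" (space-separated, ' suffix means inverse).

f' f' f' r'

  after f': (1 5 4 2)(3 8 6)
  after f': (1 4)(2 5)(3 6 8)
  after f': (1 2 4 5)
  after r': (1 6)(2 4 8 7 5 3)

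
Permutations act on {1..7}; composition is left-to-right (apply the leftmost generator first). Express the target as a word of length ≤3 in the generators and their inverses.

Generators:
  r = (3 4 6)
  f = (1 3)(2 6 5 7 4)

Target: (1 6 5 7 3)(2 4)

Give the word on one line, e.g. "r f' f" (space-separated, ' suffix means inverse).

  after f: (1 3)(2 6 5 7 4)
  after r': (1 6 5 7 3)(2 4)

f r'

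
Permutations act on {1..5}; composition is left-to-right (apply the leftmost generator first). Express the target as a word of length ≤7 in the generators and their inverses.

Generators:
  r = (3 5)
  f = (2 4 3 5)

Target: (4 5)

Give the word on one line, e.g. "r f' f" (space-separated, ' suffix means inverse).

r f r f' r

  after r: (3 5)
  after f: (2 4 3)
  after r: (2 4 5 3)
  after f': (3 5 4)
  after r: (4 5)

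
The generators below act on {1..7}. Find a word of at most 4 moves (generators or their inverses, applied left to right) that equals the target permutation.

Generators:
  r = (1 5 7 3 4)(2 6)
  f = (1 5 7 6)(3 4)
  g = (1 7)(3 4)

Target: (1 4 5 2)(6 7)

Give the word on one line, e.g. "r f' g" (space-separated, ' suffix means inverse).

  after r: (1 5 7 3 4)(2 6)
  after f: (1 7 4 5 6 2)
  after r: (1 3 4 7)(2 5)
  after f': (1 4 5 2)(6 7)

r f r f'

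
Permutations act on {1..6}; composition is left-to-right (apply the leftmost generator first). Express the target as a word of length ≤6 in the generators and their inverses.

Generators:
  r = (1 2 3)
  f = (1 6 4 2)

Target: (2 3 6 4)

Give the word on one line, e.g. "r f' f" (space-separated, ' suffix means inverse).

  after r: (1 2 3)
  after f': (1 4 6)(2 3)
  after f': (1 6 2 3 4)
  after f': (2 3 6 4)

r f' f' f'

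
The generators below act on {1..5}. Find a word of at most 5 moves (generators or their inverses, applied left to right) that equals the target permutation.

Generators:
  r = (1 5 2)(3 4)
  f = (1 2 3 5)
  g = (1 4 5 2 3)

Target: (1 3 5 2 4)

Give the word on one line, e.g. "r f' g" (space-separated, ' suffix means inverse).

  after f: (1 2 3 5)
  after r: (2 4 3)
  after f': (1 5 3)(2 4)
  after f': (1 3 5 2 4)

f r f' f'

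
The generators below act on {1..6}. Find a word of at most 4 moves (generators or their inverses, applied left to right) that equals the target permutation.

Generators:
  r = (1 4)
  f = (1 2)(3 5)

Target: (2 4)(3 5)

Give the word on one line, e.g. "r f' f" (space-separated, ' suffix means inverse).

r' f r

  after r': (1 4)
  after f: (1 4 2)(3 5)
  after r: (2 4)(3 5)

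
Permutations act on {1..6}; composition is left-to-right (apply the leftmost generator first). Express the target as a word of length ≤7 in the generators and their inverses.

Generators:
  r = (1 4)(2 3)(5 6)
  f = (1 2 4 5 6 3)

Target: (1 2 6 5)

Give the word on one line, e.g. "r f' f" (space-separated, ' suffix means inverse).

  after f': (1 3 6 5 4 2)
  after r': (1 2 4 3 5)
  after f': (3 4 6 5)
  after r': (1 4 5 2 3)
  after f': (1 2 6 5)

f' r' f' r' f'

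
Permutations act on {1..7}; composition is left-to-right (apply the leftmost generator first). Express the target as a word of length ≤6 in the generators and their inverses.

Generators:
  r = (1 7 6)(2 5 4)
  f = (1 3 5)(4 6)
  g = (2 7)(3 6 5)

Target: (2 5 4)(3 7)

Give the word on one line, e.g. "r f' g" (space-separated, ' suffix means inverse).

  after f: (1 3 5)(4 6)
  after r': (1 3 2 4 7)(5 6)
  after f': (2 6 3)(4 7 5)
  after g: (2 5 4)(3 7)

f r' f' g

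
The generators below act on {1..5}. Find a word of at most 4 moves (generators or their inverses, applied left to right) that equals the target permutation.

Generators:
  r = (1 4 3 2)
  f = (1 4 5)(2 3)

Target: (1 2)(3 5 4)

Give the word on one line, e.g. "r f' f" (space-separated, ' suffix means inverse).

  after r': (1 2 3 4)
  after r': (1 3)(2 4)
  after f': (1 2)(3 5 4)

r' r' f'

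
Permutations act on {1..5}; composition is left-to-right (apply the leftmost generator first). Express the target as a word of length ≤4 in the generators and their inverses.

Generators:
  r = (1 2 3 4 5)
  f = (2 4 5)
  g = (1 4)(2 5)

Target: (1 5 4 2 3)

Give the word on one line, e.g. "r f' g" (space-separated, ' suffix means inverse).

r g'

  after r: (1 2 3 4 5)
  after g': (1 5 4 2 3)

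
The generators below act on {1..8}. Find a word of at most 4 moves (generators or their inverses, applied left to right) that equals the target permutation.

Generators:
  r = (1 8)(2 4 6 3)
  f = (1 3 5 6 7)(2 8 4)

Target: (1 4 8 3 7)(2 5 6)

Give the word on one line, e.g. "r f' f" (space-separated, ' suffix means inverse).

r' f

  after r': (1 8)(2 3 6 4)
  after f: (1 4 8 3 7)(2 5 6)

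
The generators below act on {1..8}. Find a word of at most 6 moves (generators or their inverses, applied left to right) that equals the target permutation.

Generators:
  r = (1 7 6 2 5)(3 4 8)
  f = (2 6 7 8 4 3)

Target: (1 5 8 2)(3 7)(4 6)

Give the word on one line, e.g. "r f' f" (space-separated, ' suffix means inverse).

r f' f' r f

  after r: (1 7 6 2 5)(3 4 8)
  after f': (1 6 3 8 4 7 2 5)
  after f': (1 2 5)(3 7)(4 6)
  after r: (1 5 7 4 2)(3 6 8)
  after f: (1 5 8 2)(3 7)(4 6)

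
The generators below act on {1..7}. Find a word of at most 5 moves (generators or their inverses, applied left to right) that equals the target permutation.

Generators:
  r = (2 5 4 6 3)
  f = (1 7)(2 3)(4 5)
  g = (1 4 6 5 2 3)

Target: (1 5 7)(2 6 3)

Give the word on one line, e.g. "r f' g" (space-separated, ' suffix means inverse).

g g g r f

  after g: (1 4 6 5 2 3)
  after g: (1 6 2)(3 4 5)
  after g: (1 5)(2 4)(3 6)
  after r: (1 4 5)(2 6)
  after f: (1 5 7)(2 6 3)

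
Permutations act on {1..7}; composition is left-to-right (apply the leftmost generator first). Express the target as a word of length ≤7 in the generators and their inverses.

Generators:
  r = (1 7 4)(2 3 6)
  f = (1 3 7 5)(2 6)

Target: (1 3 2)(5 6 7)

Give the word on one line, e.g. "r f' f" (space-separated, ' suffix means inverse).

r' f' f' r' f'

  after r': (1 4 7)(2 6 3)
  after f': (1 4 3 6)(5 7)
  after f': (1 4)(2 6 5 3)
  after r': (1 7)(2 3 6 5)
  after f': (1 3 2)(5 6 7)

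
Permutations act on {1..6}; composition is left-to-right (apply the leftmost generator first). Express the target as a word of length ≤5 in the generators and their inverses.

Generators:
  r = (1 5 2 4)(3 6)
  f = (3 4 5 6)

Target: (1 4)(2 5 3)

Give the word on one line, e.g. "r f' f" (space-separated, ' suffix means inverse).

f' f' f' r'

  after f': (3 6 5 4)
  after f': (3 5)(4 6)
  after f': (3 4 5 6)
  after r': (1 4)(2 5 3)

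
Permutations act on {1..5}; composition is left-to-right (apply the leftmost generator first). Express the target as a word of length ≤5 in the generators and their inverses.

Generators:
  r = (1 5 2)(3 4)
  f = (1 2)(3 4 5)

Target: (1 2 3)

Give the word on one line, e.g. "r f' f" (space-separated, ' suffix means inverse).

  after r': (1 2 5)(3 4)
  after f: (2 3 5)
  after r: (1 5)(2 4 3)
  after r: (1 2 3)

r' f r r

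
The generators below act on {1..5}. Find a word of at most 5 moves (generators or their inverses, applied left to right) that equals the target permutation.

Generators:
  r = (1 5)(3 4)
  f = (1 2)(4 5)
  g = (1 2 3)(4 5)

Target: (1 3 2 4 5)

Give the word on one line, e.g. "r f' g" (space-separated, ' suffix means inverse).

  after r': (1 5)(3 4)
  after f: (1 4 3 5 2)
  after r': (1 3)(2 5)
  after f: (1 3 2 4 5)

r' f r' f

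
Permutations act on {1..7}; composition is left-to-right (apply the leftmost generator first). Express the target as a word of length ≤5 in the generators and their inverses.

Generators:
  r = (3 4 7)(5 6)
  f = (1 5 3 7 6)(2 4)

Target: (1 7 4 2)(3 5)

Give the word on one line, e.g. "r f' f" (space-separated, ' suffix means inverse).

  after f': (1 6 7 3 5)(2 4)
  after r: (1 5)(2 7 4)(3 6)
  after f: (1 3)(2 6 7)
  after f: (1 7 4 2)(3 5)

f' r f f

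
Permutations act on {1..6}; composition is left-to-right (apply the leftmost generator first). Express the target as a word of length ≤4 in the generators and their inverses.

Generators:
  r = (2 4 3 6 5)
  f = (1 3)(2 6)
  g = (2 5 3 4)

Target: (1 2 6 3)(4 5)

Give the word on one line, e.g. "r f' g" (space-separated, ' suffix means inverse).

  after f': (1 3)(2 6)
  after g: (1 4 2 6 5 3)
  after g: (1 2 6 3)(4 5)

f' g g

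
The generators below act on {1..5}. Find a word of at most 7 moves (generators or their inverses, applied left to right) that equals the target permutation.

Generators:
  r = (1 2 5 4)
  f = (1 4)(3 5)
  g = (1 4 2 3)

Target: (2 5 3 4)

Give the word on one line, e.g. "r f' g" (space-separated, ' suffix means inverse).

f g r' r' f'

  after f: (1 4)(3 5)
  after g: (1 2 3 5)
  after r': (2 3)(4 5)
  after r': (1 4 2 3)
  after f': (2 5 3 4)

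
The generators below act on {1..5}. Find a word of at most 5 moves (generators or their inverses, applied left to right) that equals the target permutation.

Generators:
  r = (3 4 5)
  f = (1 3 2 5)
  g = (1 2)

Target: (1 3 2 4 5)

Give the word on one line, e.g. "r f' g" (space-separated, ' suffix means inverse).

  after g': (1 2)
  after f: (1 5)(2 3)
  after r: (1 3 2 4 5)

g' f r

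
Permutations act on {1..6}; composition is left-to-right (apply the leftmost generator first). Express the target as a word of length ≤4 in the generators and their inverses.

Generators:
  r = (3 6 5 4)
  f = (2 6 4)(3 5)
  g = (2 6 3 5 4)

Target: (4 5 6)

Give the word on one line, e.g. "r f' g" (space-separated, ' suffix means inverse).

  after r': (3 4 5 6)
  after g': (2 4 3 5)
  after f: (4 5 6)

r' g' f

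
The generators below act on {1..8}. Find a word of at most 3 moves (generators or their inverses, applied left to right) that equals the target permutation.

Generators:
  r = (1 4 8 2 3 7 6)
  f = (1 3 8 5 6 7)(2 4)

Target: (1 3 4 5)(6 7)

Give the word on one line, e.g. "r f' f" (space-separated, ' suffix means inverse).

  after r: (1 4 8 2 3 7 6)
  after f: (1 2 8 4 5 6 3)
  after r: (1 3 4 5)(6 7)

r f r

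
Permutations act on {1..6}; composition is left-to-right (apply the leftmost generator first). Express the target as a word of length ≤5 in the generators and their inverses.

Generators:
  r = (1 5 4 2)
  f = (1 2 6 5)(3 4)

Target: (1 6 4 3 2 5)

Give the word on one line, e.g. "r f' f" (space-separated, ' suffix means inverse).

f' r' f f

  after f': (1 5 6 2)(3 4)
  after r': (3 5 6 4)
  after f: (1 2 6 3)
  after f: (1 6 4 3 2 5)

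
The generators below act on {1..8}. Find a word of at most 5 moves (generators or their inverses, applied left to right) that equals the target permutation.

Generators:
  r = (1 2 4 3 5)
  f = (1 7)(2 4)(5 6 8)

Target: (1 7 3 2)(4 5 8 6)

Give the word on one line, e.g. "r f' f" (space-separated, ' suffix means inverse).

  after f': (1 7)(2 4)(5 8 6)
  after r': (1 7 5 8 6 3 4)
  after r': (1 7 3 2)(4 5 8 6)

f' r' r'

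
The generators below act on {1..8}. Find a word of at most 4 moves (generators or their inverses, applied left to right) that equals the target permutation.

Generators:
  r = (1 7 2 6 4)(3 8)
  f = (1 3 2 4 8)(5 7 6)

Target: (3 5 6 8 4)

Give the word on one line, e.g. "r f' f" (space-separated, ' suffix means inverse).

f' r' r' f

  after f': (1 8 4 2 3)(5 6 7)
  after r': (1 3 4 7 5 2 8 6)
  after r': (1 8 2 3 6 4)(5 7)
  after f: (3 5 6 8 4)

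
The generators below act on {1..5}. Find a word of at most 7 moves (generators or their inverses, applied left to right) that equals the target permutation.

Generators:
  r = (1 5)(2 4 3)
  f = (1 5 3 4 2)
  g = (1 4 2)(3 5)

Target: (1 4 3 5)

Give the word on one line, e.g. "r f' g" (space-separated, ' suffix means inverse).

  after r': (1 5)(2 3 4)
  after f': (2 5)
  after g': (1 2 3 5 4)
  after f: (2 4 5)
  after g: (1 4 3 5)

r' f' g' f g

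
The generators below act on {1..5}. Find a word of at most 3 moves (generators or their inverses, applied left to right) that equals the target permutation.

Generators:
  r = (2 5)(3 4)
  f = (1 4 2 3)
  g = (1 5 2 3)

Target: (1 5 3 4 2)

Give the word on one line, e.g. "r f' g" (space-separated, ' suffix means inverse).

g f

  after g: (1 5 2 3)
  after f: (1 5 3 4 2)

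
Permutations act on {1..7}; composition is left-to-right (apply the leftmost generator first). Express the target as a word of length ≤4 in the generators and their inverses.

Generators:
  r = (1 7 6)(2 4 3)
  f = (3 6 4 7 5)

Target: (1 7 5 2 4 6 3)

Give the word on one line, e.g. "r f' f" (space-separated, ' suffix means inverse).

  after f: (3 6 4 7 5)
  after r: (1 7 5 2 4 6 3)

f r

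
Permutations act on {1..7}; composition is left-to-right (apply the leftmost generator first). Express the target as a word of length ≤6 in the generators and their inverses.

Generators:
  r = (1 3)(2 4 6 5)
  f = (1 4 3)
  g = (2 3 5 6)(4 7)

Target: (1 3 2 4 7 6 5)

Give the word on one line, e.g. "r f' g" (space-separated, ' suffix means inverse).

g f g g f

  after g: (2 3 5 6)(4 7)
  after f: (1 4 7 3 5 6 2)
  after g: (1 7 5 2)(3 6)
  after g: (1 4 7 6 5 3 2)
  after f: (1 3 2 4 7 6 5)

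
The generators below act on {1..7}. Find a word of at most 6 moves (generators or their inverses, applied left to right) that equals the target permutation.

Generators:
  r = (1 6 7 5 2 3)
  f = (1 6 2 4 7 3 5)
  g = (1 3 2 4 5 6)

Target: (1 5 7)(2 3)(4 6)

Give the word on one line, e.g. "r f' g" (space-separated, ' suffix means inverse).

g' f' g f

  after g': (1 6 5 4 2 3)
  after f': (2 7 4 6 3 5)
  after g: (1 3 6 2 7 5 4)
  after f: (1 5 7)(2 3)(4 6)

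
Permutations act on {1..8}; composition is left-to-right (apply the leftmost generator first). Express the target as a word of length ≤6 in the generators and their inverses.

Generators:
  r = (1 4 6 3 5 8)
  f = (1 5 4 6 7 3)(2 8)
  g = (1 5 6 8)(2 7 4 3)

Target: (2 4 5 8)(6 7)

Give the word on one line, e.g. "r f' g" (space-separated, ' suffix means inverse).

  after g': (1 8 6 5)(2 3 4 7)
  after r': (1 5 8 4 7 2 6 3)
  after g': (2 5 6 4)(3 8 7)
  after g': (1 8 2)(3 6 7 4)
  after r: (2 4 5 8)(6 7)

g' r' g' g' r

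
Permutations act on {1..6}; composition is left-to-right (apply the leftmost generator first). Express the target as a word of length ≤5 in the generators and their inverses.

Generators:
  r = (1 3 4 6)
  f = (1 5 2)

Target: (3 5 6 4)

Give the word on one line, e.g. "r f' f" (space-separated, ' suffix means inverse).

  after f': (1 2 5)
  after r': (1 2 5 6 4 3)
  after f: (3 5 6 4)

f' r' f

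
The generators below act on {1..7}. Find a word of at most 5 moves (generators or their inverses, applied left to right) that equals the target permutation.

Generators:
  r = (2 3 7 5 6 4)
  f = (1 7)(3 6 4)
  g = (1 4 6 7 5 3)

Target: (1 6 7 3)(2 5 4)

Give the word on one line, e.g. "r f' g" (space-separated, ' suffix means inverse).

  after f: (1 7)(3 6 4)
  after r': (1 3 5 7)(2 4)
  after f: (1 6 4 2 3 5)
  after g': (1 4 2 5 3 7 6)
  after f': (1 6 7 3)(2 5 4)

f r' f g' f'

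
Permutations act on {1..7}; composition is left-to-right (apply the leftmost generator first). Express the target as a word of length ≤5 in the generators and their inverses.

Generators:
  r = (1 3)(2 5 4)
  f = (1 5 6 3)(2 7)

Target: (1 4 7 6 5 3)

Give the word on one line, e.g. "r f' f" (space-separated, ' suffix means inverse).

  after f: (1 5 6 3)(2 7)
  after r: (1 4 2 7 5 6)
  after f: (1 4 7 6 5 3)

f r f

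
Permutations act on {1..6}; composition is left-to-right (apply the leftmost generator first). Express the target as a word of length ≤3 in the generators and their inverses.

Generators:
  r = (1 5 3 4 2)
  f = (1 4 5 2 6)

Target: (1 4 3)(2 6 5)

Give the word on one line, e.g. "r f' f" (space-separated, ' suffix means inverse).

  after r': (1 2 4 3 5)
  after f': (1 5 6 2)(3 4)
  after f': (1 4 3)(2 6 5)

r' f' f'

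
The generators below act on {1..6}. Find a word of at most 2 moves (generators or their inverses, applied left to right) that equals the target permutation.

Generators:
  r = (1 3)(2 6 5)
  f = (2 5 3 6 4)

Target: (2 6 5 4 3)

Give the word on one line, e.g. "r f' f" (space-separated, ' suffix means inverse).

f' f'

  after f': (2 4 6 3 5)
  after f': (2 6 5 4 3)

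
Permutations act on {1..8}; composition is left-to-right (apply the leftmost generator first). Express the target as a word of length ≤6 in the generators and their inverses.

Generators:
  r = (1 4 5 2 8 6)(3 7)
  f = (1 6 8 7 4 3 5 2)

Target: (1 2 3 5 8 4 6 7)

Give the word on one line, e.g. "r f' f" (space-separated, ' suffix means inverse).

r f f f

  after r: (1 4 5 2 8 6)(3 7)
  after f: (1 3 4 2 7 5)
  after f: (1 5 6 8 7 2 4)
  after f: (1 2 3 5 8 4 6 7)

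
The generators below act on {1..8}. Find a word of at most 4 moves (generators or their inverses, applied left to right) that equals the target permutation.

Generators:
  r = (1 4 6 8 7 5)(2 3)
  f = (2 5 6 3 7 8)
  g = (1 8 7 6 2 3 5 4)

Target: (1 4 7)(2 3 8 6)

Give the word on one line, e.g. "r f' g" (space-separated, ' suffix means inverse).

  after g: (1 8 7 6 2 3 5 4)
  after r': (1 6 3 7 4 5)
  after r': (1 4 7)(2 3 8 6)

g r' r'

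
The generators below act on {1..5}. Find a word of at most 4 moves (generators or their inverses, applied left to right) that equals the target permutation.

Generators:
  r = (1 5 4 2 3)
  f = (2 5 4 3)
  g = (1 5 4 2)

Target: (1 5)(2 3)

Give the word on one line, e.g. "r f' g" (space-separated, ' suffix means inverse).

  after g': (1 2 4 5)
  after f: (1 5)(2 3)

g' f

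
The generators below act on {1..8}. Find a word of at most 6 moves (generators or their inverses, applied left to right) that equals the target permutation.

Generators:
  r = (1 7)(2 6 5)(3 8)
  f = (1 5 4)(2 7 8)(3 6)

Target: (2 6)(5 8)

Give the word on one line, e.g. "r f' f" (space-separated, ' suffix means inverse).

  after f': (1 4 5)(2 8 7)(3 6)
  after r: (1 4 2 3 5 7 6 8)
  after r: (1 4 6 3 2 8 7 5)
  after r: (1 4 5 7 2 3 6 8)
  after f: (2 6)(5 8)

f' r r r f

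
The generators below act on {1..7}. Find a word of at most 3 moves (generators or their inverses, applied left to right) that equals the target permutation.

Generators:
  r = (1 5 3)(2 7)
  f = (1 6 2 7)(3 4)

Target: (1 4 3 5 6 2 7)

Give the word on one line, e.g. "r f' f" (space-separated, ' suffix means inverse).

  after r: (1 5 3)(2 7)
  after r: (1 3 5)
  after f: (1 4 3 5 6 2 7)

r r f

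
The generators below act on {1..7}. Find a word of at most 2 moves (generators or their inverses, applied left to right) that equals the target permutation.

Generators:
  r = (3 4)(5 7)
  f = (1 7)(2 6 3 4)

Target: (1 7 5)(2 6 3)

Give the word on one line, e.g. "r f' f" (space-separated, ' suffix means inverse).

r' f

  after r': (3 4)(5 7)
  after f: (1 7 5)(2 6 3)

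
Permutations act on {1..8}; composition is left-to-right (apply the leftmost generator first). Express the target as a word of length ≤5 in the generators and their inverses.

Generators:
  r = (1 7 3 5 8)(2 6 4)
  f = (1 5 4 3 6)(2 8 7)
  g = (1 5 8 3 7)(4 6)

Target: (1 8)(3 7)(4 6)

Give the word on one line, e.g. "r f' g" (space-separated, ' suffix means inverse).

f g' r f'

  after f: (1 5 4 3 6)(2 8 7)
  after g': (2 5 6 7)(3 4 8)
  after r: (1 7 6 3 2 8 5 4)
  after f': (1 8)(3 7)(4 6)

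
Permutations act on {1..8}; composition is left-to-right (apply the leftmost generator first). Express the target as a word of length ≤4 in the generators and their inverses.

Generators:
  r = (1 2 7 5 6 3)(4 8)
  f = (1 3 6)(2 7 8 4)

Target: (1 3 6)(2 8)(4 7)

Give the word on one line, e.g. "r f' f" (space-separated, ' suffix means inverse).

  after f': (1 6 3)(2 4 8 7)
  after f': (1 3 6)(2 8)(4 7)

f' f'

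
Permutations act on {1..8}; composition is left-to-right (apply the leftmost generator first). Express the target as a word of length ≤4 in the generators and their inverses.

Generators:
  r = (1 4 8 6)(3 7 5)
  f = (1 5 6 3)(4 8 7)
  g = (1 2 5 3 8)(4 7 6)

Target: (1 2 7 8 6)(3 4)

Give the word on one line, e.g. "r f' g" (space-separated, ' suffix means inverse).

g r'

  after g: (1 2 5 3 8)(4 7 6)
  after r': (1 2 7 8 6)(3 4)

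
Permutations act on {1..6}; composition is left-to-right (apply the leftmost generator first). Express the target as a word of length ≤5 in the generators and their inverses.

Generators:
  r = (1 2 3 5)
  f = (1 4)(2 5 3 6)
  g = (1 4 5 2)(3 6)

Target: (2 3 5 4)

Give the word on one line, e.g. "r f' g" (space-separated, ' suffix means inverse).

f' r' f'

  after f': (1 4)(2 6 3 5)
  after r': (1 4 5)(2 6)
  after f': (2 3 5 4)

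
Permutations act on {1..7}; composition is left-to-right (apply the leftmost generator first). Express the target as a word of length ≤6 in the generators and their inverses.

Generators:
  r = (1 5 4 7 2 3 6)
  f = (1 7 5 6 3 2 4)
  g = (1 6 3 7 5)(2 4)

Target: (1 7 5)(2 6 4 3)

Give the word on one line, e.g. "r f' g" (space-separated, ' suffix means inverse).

  after f': (1 4 2 3 6 5 7)
  after f': (1 2 6 7 4 3 5)
  after r: (1 3 4 6 2)
  after g: (1 7 5)(2 6 4 3)

f' f' r g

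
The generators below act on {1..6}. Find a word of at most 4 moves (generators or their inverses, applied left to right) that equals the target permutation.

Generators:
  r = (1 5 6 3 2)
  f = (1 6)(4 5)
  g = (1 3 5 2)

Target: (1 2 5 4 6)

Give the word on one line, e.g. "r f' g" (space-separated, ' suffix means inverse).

f r g' g'

  after f: (1 6)(4 5)
  after r: (1 3 2)(4 6 5)
  after g': (3 5 4 6)
  after g': (1 2 5 4 6)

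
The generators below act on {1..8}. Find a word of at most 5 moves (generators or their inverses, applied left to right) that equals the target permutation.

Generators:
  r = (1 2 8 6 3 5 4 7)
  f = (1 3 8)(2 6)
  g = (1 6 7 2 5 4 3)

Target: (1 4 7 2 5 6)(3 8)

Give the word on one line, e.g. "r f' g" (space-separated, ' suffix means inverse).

g' r f r f'

  after g': (1 3 4 5 2 7 6)
  after r: (1 5 8 6 2)(3 7)
  after f: (1 5)(2 3 7 8)
  after r: (1 4 7 6 3)(2 5)
  after f': (1 4 7 2 5 6)(3 8)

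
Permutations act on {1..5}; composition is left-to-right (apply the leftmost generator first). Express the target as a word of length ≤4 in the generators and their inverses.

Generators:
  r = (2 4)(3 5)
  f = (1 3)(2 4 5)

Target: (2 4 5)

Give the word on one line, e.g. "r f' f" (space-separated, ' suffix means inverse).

f f f f

  after f: (1 3)(2 4 5)
  after f: (2 5 4)
  after f: (1 3)
  after f: (2 4 5)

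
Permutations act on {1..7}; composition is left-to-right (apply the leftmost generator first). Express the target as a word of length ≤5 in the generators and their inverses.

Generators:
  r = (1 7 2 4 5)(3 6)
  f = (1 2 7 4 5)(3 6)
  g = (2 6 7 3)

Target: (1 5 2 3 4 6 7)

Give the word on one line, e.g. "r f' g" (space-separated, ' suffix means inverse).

  after r': (1 5 4 2 7)(3 6)
  after g: (1 5 4 6 2 3 7)
  after f': (1 4 3 2 6)(5 7)
  after r: (1 5 2 3 4 6 7)

r' g f' r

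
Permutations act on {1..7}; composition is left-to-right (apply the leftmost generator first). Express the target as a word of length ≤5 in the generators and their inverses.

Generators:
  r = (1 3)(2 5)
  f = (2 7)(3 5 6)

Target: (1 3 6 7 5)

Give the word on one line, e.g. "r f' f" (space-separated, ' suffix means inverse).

  after f': (2 7)(3 6 5)
  after r: (1 3 6 2 7 5)
  after f: (1 5)(6 7)
  after f: (1 6 2 7 3 5)
  after f: (1 3 6 7 5)

f' r f f f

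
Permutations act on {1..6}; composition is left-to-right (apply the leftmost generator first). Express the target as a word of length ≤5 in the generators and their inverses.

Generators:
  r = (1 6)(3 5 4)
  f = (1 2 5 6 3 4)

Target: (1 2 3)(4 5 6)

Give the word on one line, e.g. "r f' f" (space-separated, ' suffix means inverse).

r' r' f r'

  after r': (1 6)(3 4 5)
  after r': (3 5 4)
  after f: (1 2 5)(3 6)
  after r': (1 2 3)(4 5 6)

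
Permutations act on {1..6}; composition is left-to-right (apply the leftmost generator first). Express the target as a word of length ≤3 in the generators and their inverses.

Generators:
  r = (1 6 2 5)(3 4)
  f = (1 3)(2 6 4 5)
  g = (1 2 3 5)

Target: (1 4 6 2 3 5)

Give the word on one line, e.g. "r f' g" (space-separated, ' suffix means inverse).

  after g': (1 5 3 2)
  after f': (1 4 6 2 3 5)

g' f'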